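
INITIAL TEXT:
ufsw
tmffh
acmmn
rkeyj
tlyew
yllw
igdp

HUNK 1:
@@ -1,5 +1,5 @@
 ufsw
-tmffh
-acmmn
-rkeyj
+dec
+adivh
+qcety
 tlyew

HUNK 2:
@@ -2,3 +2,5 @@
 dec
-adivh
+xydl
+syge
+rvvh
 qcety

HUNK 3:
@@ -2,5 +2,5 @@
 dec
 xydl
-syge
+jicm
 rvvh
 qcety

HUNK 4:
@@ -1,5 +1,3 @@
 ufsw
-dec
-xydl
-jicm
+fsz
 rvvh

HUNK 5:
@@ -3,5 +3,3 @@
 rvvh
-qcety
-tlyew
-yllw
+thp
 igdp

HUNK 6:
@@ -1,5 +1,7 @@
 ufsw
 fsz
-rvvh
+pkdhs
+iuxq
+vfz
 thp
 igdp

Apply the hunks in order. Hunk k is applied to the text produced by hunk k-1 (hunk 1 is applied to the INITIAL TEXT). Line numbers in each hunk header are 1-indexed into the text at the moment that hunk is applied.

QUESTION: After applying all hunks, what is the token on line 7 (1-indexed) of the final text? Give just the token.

Answer: igdp

Derivation:
Hunk 1: at line 1 remove [tmffh,acmmn,rkeyj] add [dec,adivh,qcety] -> 7 lines: ufsw dec adivh qcety tlyew yllw igdp
Hunk 2: at line 2 remove [adivh] add [xydl,syge,rvvh] -> 9 lines: ufsw dec xydl syge rvvh qcety tlyew yllw igdp
Hunk 3: at line 2 remove [syge] add [jicm] -> 9 lines: ufsw dec xydl jicm rvvh qcety tlyew yllw igdp
Hunk 4: at line 1 remove [dec,xydl,jicm] add [fsz] -> 7 lines: ufsw fsz rvvh qcety tlyew yllw igdp
Hunk 5: at line 3 remove [qcety,tlyew,yllw] add [thp] -> 5 lines: ufsw fsz rvvh thp igdp
Hunk 6: at line 1 remove [rvvh] add [pkdhs,iuxq,vfz] -> 7 lines: ufsw fsz pkdhs iuxq vfz thp igdp
Final line 7: igdp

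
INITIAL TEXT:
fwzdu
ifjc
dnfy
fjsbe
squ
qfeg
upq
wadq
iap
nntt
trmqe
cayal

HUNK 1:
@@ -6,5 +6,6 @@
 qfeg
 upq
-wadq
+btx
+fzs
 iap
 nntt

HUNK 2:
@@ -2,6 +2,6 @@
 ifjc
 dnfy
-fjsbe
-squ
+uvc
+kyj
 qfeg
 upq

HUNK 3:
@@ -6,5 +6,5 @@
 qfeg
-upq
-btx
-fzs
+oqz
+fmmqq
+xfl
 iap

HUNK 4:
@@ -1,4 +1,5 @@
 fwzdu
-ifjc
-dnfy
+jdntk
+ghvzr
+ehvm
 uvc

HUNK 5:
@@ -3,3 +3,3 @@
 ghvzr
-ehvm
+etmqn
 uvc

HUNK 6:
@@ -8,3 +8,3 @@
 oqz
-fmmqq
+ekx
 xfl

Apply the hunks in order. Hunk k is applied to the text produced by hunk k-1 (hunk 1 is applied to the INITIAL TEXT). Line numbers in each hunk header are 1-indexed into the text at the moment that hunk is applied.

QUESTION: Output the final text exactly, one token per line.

Hunk 1: at line 6 remove [wadq] add [btx,fzs] -> 13 lines: fwzdu ifjc dnfy fjsbe squ qfeg upq btx fzs iap nntt trmqe cayal
Hunk 2: at line 2 remove [fjsbe,squ] add [uvc,kyj] -> 13 lines: fwzdu ifjc dnfy uvc kyj qfeg upq btx fzs iap nntt trmqe cayal
Hunk 3: at line 6 remove [upq,btx,fzs] add [oqz,fmmqq,xfl] -> 13 lines: fwzdu ifjc dnfy uvc kyj qfeg oqz fmmqq xfl iap nntt trmqe cayal
Hunk 4: at line 1 remove [ifjc,dnfy] add [jdntk,ghvzr,ehvm] -> 14 lines: fwzdu jdntk ghvzr ehvm uvc kyj qfeg oqz fmmqq xfl iap nntt trmqe cayal
Hunk 5: at line 3 remove [ehvm] add [etmqn] -> 14 lines: fwzdu jdntk ghvzr etmqn uvc kyj qfeg oqz fmmqq xfl iap nntt trmqe cayal
Hunk 6: at line 8 remove [fmmqq] add [ekx] -> 14 lines: fwzdu jdntk ghvzr etmqn uvc kyj qfeg oqz ekx xfl iap nntt trmqe cayal

Answer: fwzdu
jdntk
ghvzr
etmqn
uvc
kyj
qfeg
oqz
ekx
xfl
iap
nntt
trmqe
cayal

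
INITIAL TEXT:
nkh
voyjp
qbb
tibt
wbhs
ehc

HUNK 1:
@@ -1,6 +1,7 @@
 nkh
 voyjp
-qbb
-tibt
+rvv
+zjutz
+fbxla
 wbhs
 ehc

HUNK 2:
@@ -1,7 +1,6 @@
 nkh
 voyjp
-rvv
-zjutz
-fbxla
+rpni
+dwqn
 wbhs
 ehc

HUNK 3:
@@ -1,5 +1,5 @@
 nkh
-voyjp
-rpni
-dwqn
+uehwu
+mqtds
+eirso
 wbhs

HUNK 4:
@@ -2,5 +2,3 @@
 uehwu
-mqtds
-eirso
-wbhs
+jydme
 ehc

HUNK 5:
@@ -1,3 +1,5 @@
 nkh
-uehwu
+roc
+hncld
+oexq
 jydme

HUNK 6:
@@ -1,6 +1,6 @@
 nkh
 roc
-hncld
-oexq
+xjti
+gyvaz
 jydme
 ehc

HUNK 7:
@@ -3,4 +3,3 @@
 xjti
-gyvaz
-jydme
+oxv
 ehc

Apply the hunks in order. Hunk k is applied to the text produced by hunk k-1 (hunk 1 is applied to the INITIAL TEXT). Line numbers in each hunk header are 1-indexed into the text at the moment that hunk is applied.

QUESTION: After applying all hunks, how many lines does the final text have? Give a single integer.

Answer: 5

Derivation:
Hunk 1: at line 1 remove [qbb,tibt] add [rvv,zjutz,fbxla] -> 7 lines: nkh voyjp rvv zjutz fbxla wbhs ehc
Hunk 2: at line 1 remove [rvv,zjutz,fbxla] add [rpni,dwqn] -> 6 lines: nkh voyjp rpni dwqn wbhs ehc
Hunk 3: at line 1 remove [voyjp,rpni,dwqn] add [uehwu,mqtds,eirso] -> 6 lines: nkh uehwu mqtds eirso wbhs ehc
Hunk 4: at line 2 remove [mqtds,eirso,wbhs] add [jydme] -> 4 lines: nkh uehwu jydme ehc
Hunk 5: at line 1 remove [uehwu] add [roc,hncld,oexq] -> 6 lines: nkh roc hncld oexq jydme ehc
Hunk 6: at line 1 remove [hncld,oexq] add [xjti,gyvaz] -> 6 lines: nkh roc xjti gyvaz jydme ehc
Hunk 7: at line 3 remove [gyvaz,jydme] add [oxv] -> 5 lines: nkh roc xjti oxv ehc
Final line count: 5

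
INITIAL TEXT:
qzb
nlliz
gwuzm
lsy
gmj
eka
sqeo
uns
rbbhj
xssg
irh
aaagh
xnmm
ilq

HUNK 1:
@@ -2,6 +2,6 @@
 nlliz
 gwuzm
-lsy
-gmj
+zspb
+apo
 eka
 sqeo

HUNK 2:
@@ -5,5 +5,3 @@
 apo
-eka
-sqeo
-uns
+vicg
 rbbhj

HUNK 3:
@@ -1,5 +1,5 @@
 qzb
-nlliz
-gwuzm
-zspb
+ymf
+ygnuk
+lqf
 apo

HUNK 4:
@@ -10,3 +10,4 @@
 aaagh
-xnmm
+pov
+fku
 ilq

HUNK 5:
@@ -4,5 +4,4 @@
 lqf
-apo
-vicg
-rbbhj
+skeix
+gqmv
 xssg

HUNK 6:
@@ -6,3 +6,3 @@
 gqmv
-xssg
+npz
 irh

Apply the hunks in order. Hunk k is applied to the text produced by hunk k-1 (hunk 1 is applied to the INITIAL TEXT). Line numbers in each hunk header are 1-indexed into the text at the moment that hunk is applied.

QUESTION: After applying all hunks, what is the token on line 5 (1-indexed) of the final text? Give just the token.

Answer: skeix

Derivation:
Hunk 1: at line 2 remove [lsy,gmj] add [zspb,apo] -> 14 lines: qzb nlliz gwuzm zspb apo eka sqeo uns rbbhj xssg irh aaagh xnmm ilq
Hunk 2: at line 5 remove [eka,sqeo,uns] add [vicg] -> 12 lines: qzb nlliz gwuzm zspb apo vicg rbbhj xssg irh aaagh xnmm ilq
Hunk 3: at line 1 remove [nlliz,gwuzm,zspb] add [ymf,ygnuk,lqf] -> 12 lines: qzb ymf ygnuk lqf apo vicg rbbhj xssg irh aaagh xnmm ilq
Hunk 4: at line 10 remove [xnmm] add [pov,fku] -> 13 lines: qzb ymf ygnuk lqf apo vicg rbbhj xssg irh aaagh pov fku ilq
Hunk 5: at line 4 remove [apo,vicg,rbbhj] add [skeix,gqmv] -> 12 lines: qzb ymf ygnuk lqf skeix gqmv xssg irh aaagh pov fku ilq
Hunk 6: at line 6 remove [xssg] add [npz] -> 12 lines: qzb ymf ygnuk lqf skeix gqmv npz irh aaagh pov fku ilq
Final line 5: skeix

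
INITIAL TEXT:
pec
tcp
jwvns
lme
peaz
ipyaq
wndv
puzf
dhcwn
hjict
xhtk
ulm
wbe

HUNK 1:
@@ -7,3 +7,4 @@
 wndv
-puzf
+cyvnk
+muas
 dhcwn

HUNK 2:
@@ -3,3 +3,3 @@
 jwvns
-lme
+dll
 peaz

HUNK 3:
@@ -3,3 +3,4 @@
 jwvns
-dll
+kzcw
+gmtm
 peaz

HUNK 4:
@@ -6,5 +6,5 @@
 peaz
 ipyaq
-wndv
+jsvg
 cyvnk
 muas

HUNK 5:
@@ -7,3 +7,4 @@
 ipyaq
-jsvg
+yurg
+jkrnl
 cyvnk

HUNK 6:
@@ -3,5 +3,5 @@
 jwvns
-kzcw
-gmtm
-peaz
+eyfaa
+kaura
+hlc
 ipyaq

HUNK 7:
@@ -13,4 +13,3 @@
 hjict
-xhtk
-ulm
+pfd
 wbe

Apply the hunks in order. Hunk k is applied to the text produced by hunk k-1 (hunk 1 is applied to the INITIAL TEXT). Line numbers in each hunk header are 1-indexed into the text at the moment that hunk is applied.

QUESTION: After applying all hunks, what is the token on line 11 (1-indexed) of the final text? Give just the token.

Hunk 1: at line 7 remove [puzf] add [cyvnk,muas] -> 14 lines: pec tcp jwvns lme peaz ipyaq wndv cyvnk muas dhcwn hjict xhtk ulm wbe
Hunk 2: at line 3 remove [lme] add [dll] -> 14 lines: pec tcp jwvns dll peaz ipyaq wndv cyvnk muas dhcwn hjict xhtk ulm wbe
Hunk 3: at line 3 remove [dll] add [kzcw,gmtm] -> 15 lines: pec tcp jwvns kzcw gmtm peaz ipyaq wndv cyvnk muas dhcwn hjict xhtk ulm wbe
Hunk 4: at line 6 remove [wndv] add [jsvg] -> 15 lines: pec tcp jwvns kzcw gmtm peaz ipyaq jsvg cyvnk muas dhcwn hjict xhtk ulm wbe
Hunk 5: at line 7 remove [jsvg] add [yurg,jkrnl] -> 16 lines: pec tcp jwvns kzcw gmtm peaz ipyaq yurg jkrnl cyvnk muas dhcwn hjict xhtk ulm wbe
Hunk 6: at line 3 remove [kzcw,gmtm,peaz] add [eyfaa,kaura,hlc] -> 16 lines: pec tcp jwvns eyfaa kaura hlc ipyaq yurg jkrnl cyvnk muas dhcwn hjict xhtk ulm wbe
Hunk 7: at line 13 remove [xhtk,ulm] add [pfd] -> 15 lines: pec tcp jwvns eyfaa kaura hlc ipyaq yurg jkrnl cyvnk muas dhcwn hjict pfd wbe
Final line 11: muas

Answer: muas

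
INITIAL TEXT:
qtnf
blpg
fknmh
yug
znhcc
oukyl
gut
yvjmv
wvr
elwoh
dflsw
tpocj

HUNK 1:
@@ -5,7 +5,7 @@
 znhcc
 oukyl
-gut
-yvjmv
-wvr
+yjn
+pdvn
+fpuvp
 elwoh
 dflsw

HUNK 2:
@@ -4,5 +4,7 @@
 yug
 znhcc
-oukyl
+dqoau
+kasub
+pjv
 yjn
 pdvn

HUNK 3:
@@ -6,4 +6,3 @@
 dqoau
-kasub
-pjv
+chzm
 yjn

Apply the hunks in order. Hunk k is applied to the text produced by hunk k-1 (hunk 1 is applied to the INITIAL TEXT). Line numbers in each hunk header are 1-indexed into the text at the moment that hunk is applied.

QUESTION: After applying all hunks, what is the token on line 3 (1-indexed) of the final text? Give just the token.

Hunk 1: at line 5 remove [gut,yvjmv,wvr] add [yjn,pdvn,fpuvp] -> 12 lines: qtnf blpg fknmh yug znhcc oukyl yjn pdvn fpuvp elwoh dflsw tpocj
Hunk 2: at line 4 remove [oukyl] add [dqoau,kasub,pjv] -> 14 lines: qtnf blpg fknmh yug znhcc dqoau kasub pjv yjn pdvn fpuvp elwoh dflsw tpocj
Hunk 3: at line 6 remove [kasub,pjv] add [chzm] -> 13 lines: qtnf blpg fknmh yug znhcc dqoau chzm yjn pdvn fpuvp elwoh dflsw tpocj
Final line 3: fknmh

Answer: fknmh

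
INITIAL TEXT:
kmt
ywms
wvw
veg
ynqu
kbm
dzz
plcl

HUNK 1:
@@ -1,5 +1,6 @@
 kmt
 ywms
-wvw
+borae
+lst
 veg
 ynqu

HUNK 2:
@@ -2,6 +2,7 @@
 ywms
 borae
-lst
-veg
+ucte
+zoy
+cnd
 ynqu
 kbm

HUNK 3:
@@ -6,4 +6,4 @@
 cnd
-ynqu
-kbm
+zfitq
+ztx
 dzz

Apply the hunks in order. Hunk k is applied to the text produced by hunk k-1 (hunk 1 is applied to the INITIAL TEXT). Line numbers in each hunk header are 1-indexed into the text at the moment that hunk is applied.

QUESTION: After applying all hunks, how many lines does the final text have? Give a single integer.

Answer: 10

Derivation:
Hunk 1: at line 1 remove [wvw] add [borae,lst] -> 9 lines: kmt ywms borae lst veg ynqu kbm dzz plcl
Hunk 2: at line 2 remove [lst,veg] add [ucte,zoy,cnd] -> 10 lines: kmt ywms borae ucte zoy cnd ynqu kbm dzz plcl
Hunk 3: at line 6 remove [ynqu,kbm] add [zfitq,ztx] -> 10 lines: kmt ywms borae ucte zoy cnd zfitq ztx dzz plcl
Final line count: 10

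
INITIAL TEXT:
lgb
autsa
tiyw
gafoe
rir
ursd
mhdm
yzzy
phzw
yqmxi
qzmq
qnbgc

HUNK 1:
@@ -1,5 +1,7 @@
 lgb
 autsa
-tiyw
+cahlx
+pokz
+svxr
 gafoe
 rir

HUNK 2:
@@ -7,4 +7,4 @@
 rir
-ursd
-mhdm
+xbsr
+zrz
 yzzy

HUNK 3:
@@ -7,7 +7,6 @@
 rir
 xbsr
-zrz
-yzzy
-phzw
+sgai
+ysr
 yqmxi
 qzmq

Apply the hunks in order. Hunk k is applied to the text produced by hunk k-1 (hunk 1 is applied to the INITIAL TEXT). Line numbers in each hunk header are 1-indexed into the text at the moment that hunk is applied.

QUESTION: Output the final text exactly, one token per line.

Answer: lgb
autsa
cahlx
pokz
svxr
gafoe
rir
xbsr
sgai
ysr
yqmxi
qzmq
qnbgc

Derivation:
Hunk 1: at line 1 remove [tiyw] add [cahlx,pokz,svxr] -> 14 lines: lgb autsa cahlx pokz svxr gafoe rir ursd mhdm yzzy phzw yqmxi qzmq qnbgc
Hunk 2: at line 7 remove [ursd,mhdm] add [xbsr,zrz] -> 14 lines: lgb autsa cahlx pokz svxr gafoe rir xbsr zrz yzzy phzw yqmxi qzmq qnbgc
Hunk 3: at line 7 remove [zrz,yzzy,phzw] add [sgai,ysr] -> 13 lines: lgb autsa cahlx pokz svxr gafoe rir xbsr sgai ysr yqmxi qzmq qnbgc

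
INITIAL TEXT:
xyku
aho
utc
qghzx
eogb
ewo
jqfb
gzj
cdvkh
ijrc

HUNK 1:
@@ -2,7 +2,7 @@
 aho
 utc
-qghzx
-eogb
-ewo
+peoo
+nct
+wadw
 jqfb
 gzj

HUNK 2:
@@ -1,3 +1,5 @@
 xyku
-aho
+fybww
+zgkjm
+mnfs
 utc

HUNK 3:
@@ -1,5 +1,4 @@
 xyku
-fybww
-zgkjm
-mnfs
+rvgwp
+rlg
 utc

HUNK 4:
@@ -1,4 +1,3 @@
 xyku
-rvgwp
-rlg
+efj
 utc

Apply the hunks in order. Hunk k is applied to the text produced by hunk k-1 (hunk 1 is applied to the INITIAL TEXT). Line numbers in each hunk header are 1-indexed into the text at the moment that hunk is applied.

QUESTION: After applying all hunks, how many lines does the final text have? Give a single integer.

Answer: 10

Derivation:
Hunk 1: at line 2 remove [qghzx,eogb,ewo] add [peoo,nct,wadw] -> 10 lines: xyku aho utc peoo nct wadw jqfb gzj cdvkh ijrc
Hunk 2: at line 1 remove [aho] add [fybww,zgkjm,mnfs] -> 12 lines: xyku fybww zgkjm mnfs utc peoo nct wadw jqfb gzj cdvkh ijrc
Hunk 3: at line 1 remove [fybww,zgkjm,mnfs] add [rvgwp,rlg] -> 11 lines: xyku rvgwp rlg utc peoo nct wadw jqfb gzj cdvkh ijrc
Hunk 4: at line 1 remove [rvgwp,rlg] add [efj] -> 10 lines: xyku efj utc peoo nct wadw jqfb gzj cdvkh ijrc
Final line count: 10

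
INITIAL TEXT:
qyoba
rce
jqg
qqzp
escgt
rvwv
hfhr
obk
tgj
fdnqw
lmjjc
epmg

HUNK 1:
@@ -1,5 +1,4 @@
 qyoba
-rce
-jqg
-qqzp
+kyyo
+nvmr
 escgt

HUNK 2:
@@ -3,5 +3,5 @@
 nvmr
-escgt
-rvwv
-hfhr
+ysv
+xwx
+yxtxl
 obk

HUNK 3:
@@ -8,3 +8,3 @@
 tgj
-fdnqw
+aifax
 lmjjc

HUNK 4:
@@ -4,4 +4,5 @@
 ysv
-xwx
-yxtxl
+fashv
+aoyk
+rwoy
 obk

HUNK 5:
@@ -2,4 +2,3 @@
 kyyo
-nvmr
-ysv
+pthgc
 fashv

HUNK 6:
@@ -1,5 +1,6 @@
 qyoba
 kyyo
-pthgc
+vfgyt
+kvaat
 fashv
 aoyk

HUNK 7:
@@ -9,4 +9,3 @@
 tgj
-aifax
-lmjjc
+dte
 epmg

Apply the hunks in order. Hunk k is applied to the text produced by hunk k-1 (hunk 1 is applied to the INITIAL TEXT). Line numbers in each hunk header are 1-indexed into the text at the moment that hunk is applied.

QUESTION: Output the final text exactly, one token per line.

Answer: qyoba
kyyo
vfgyt
kvaat
fashv
aoyk
rwoy
obk
tgj
dte
epmg

Derivation:
Hunk 1: at line 1 remove [rce,jqg,qqzp] add [kyyo,nvmr] -> 11 lines: qyoba kyyo nvmr escgt rvwv hfhr obk tgj fdnqw lmjjc epmg
Hunk 2: at line 3 remove [escgt,rvwv,hfhr] add [ysv,xwx,yxtxl] -> 11 lines: qyoba kyyo nvmr ysv xwx yxtxl obk tgj fdnqw lmjjc epmg
Hunk 3: at line 8 remove [fdnqw] add [aifax] -> 11 lines: qyoba kyyo nvmr ysv xwx yxtxl obk tgj aifax lmjjc epmg
Hunk 4: at line 4 remove [xwx,yxtxl] add [fashv,aoyk,rwoy] -> 12 lines: qyoba kyyo nvmr ysv fashv aoyk rwoy obk tgj aifax lmjjc epmg
Hunk 5: at line 2 remove [nvmr,ysv] add [pthgc] -> 11 lines: qyoba kyyo pthgc fashv aoyk rwoy obk tgj aifax lmjjc epmg
Hunk 6: at line 1 remove [pthgc] add [vfgyt,kvaat] -> 12 lines: qyoba kyyo vfgyt kvaat fashv aoyk rwoy obk tgj aifax lmjjc epmg
Hunk 7: at line 9 remove [aifax,lmjjc] add [dte] -> 11 lines: qyoba kyyo vfgyt kvaat fashv aoyk rwoy obk tgj dte epmg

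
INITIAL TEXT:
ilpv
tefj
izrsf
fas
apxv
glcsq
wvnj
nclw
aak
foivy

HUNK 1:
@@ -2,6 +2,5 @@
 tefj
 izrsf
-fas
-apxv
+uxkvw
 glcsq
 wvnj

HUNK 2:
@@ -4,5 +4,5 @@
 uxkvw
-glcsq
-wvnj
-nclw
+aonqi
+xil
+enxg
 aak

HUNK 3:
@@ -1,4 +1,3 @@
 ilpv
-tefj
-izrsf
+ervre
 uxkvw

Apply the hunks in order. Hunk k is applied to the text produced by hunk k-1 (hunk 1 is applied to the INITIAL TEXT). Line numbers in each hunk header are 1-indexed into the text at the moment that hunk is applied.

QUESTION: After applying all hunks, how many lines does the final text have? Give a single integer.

Hunk 1: at line 2 remove [fas,apxv] add [uxkvw] -> 9 lines: ilpv tefj izrsf uxkvw glcsq wvnj nclw aak foivy
Hunk 2: at line 4 remove [glcsq,wvnj,nclw] add [aonqi,xil,enxg] -> 9 lines: ilpv tefj izrsf uxkvw aonqi xil enxg aak foivy
Hunk 3: at line 1 remove [tefj,izrsf] add [ervre] -> 8 lines: ilpv ervre uxkvw aonqi xil enxg aak foivy
Final line count: 8

Answer: 8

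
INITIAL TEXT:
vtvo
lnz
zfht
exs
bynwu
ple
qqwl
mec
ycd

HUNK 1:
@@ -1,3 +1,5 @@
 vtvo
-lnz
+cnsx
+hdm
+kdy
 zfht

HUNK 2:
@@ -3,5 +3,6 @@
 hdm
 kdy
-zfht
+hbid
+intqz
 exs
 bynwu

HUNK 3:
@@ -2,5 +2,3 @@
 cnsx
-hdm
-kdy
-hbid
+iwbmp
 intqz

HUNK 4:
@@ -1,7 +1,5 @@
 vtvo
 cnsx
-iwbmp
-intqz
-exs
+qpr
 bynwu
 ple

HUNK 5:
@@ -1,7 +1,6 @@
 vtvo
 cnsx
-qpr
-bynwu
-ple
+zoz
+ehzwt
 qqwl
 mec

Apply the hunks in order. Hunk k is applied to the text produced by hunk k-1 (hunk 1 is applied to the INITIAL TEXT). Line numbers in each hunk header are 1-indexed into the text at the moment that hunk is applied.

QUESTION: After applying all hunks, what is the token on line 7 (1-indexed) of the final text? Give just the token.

Answer: ycd

Derivation:
Hunk 1: at line 1 remove [lnz] add [cnsx,hdm,kdy] -> 11 lines: vtvo cnsx hdm kdy zfht exs bynwu ple qqwl mec ycd
Hunk 2: at line 3 remove [zfht] add [hbid,intqz] -> 12 lines: vtvo cnsx hdm kdy hbid intqz exs bynwu ple qqwl mec ycd
Hunk 3: at line 2 remove [hdm,kdy,hbid] add [iwbmp] -> 10 lines: vtvo cnsx iwbmp intqz exs bynwu ple qqwl mec ycd
Hunk 4: at line 1 remove [iwbmp,intqz,exs] add [qpr] -> 8 lines: vtvo cnsx qpr bynwu ple qqwl mec ycd
Hunk 5: at line 1 remove [qpr,bynwu,ple] add [zoz,ehzwt] -> 7 lines: vtvo cnsx zoz ehzwt qqwl mec ycd
Final line 7: ycd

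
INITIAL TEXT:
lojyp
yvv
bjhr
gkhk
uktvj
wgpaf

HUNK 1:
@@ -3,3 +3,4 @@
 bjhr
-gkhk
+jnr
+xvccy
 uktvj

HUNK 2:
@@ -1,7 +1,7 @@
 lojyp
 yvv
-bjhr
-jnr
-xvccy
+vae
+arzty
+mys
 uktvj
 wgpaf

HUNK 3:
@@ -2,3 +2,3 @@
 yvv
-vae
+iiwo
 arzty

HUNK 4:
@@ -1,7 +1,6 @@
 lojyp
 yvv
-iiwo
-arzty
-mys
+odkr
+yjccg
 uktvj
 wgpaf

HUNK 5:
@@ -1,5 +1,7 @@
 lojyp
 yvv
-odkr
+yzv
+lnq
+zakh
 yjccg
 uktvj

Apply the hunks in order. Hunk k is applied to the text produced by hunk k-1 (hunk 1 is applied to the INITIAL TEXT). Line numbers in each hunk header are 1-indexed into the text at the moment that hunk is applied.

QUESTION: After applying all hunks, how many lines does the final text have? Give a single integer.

Answer: 8

Derivation:
Hunk 1: at line 3 remove [gkhk] add [jnr,xvccy] -> 7 lines: lojyp yvv bjhr jnr xvccy uktvj wgpaf
Hunk 2: at line 1 remove [bjhr,jnr,xvccy] add [vae,arzty,mys] -> 7 lines: lojyp yvv vae arzty mys uktvj wgpaf
Hunk 3: at line 2 remove [vae] add [iiwo] -> 7 lines: lojyp yvv iiwo arzty mys uktvj wgpaf
Hunk 4: at line 1 remove [iiwo,arzty,mys] add [odkr,yjccg] -> 6 lines: lojyp yvv odkr yjccg uktvj wgpaf
Hunk 5: at line 1 remove [odkr] add [yzv,lnq,zakh] -> 8 lines: lojyp yvv yzv lnq zakh yjccg uktvj wgpaf
Final line count: 8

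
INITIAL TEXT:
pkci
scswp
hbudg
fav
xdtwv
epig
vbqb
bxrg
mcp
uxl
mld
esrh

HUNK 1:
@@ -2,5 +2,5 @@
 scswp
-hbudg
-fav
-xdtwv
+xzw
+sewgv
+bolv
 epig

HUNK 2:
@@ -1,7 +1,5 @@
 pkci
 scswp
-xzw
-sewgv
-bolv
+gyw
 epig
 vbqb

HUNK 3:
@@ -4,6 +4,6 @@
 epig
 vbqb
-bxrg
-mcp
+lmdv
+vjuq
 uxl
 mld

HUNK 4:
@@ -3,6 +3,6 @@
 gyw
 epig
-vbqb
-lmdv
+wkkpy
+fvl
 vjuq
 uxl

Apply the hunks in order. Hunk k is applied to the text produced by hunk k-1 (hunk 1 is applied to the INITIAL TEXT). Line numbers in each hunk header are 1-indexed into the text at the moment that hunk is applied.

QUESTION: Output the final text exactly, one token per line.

Answer: pkci
scswp
gyw
epig
wkkpy
fvl
vjuq
uxl
mld
esrh

Derivation:
Hunk 1: at line 2 remove [hbudg,fav,xdtwv] add [xzw,sewgv,bolv] -> 12 lines: pkci scswp xzw sewgv bolv epig vbqb bxrg mcp uxl mld esrh
Hunk 2: at line 1 remove [xzw,sewgv,bolv] add [gyw] -> 10 lines: pkci scswp gyw epig vbqb bxrg mcp uxl mld esrh
Hunk 3: at line 4 remove [bxrg,mcp] add [lmdv,vjuq] -> 10 lines: pkci scswp gyw epig vbqb lmdv vjuq uxl mld esrh
Hunk 4: at line 3 remove [vbqb,lmdv] add [wkkpy,fvl] -> 10 lines: pkci scswp gyw epig wkkpy fvl vjuq uxl mld esrh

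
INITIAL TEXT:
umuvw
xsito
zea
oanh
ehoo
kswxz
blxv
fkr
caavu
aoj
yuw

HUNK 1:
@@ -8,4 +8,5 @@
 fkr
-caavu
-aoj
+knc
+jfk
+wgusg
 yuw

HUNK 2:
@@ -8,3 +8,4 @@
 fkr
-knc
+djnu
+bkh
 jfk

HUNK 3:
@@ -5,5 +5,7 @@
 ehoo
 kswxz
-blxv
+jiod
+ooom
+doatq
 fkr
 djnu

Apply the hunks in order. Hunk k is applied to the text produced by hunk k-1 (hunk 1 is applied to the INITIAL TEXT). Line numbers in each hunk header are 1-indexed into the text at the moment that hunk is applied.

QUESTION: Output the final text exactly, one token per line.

Answer: umuvw
xsito
zea
oanh
ehoo
kswxz
jiod
ooom
doatq
fkr
djnu
bkh
jfk
wgusg
yuw

Derivation:
Hunk 1: at line 8 remove [caavu,aoj] add [knc,jfk,wgusg] -> 12 lines: umuvw xsito zea oanh ehoo kswxz blxv fkr knc jfk wgusg yuw
Hunk 2: at line 8 remove [knc] add [djnu,bkh] -> 13 lines: umuvw xsito zea oanh ehoo kswxz blxv fkr djnu bkh jfk wgusg yuw
Hunk 3: at line 5 remove [blxv] add [jiod,ooom,doatq] -> 15 lines: umuvw xsito zea oanh ehoo kswxz jiod ooom doatq fkr djnu bkh jfk wgusg yuw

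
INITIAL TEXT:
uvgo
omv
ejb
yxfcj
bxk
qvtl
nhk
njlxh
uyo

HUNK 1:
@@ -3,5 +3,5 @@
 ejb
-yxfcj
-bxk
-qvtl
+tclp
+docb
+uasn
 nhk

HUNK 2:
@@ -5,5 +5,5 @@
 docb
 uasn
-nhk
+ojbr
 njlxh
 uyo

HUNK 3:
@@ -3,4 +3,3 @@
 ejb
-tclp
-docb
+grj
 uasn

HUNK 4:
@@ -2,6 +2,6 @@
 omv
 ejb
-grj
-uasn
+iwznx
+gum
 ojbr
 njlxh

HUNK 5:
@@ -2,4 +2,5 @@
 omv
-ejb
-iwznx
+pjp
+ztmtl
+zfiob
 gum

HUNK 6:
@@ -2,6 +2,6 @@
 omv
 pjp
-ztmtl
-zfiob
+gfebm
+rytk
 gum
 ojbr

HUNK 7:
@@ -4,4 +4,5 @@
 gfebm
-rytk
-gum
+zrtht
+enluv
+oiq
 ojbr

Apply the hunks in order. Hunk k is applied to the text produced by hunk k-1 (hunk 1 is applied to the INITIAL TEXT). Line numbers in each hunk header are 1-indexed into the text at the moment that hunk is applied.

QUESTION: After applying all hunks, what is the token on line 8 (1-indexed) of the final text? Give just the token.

Answer: ojbr

Derivation:
Hunk 1: at line 3 remove [yxfcj,bxk,qvtl] add [tclp,docb,uasn] -> 9 lines: uvgo omv ejb tclp docb uasn nhk njlxh uyo
Hunk 2: at line 5 remove [nhk] add [ojbr] -> 9 lines: uvgo omv ejb tclp docb uasn ojbr njlxh uyo
Hunk 3: at line 3 remove [tclp,docb] add [grj] -> 8 lines: uvgo omv ejb grj uasn ojbr njlxh uyo
Hunk 4: at line 2 remove [grj,uasn] add [iwznx,gum] -> 8 lines: uvgo omv ejb iwznx gum ojbr njlxh uyo
Hunk 5: at line 2 remove [ejb,iwznx] add [pjp,ztmtl,zfiob] -> 9 lines: uvgo omv pjp ztmtl zfiob gum ojbr njlxh uyo
Hunk 6: at line 2 remove [ztmtl,zfiob] add [gfebm,rytk] -> 9 lines: uvgo omv pjp gfebm rytk gum ojbr njlxh uyo
Hunk 7: at line 4 remove [rytk,gum] add [zrtht,enluv,oiq] -> 10 lines: uvgo omv pjp gfebm zrtht enluv oiq ojbr njlxh uyo
Final line 8: ojbr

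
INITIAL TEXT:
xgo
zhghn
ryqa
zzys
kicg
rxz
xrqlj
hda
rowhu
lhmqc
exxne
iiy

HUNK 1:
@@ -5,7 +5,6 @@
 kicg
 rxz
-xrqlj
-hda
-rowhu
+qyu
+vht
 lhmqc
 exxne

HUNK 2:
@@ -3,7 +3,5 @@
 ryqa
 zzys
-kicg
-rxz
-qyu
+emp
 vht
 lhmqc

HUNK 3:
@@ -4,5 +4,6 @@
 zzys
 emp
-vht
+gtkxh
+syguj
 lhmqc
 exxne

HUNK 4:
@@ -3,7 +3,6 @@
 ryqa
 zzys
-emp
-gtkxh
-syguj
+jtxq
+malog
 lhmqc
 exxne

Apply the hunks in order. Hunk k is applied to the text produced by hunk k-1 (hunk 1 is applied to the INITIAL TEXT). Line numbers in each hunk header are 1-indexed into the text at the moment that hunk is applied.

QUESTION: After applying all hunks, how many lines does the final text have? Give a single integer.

Answer: 9

Derivation:
Hunk 1: at line 5 remove [xrqlj,hda,rowhu] add [qyu,vht] -> 11 lines: xgo zhghn ryqa zzys kicg rxz qyu vht lhmqc exxne iiy
Hunk 2: at line 3 remove [kicg,rxz,qyu] add [emp] -> 9 lines: xgo zhghn ryqa zzys emp vht lhmqc exxne iiy
Hunk 3: at line 4 remove [vht] add [gtkxh,syguj] -> 10 lines: xgo zhghn ryqa zzys emp gtkxh syguj lhmqc exxne iiy
Hunk 4: at line 3 remove [emp,gtkxh,syguj] add [jtxq,malog] -> 9 lines: xgo zhghn ryqa zzys jtxq malog lhmqc exxne iiy
Final line count: 9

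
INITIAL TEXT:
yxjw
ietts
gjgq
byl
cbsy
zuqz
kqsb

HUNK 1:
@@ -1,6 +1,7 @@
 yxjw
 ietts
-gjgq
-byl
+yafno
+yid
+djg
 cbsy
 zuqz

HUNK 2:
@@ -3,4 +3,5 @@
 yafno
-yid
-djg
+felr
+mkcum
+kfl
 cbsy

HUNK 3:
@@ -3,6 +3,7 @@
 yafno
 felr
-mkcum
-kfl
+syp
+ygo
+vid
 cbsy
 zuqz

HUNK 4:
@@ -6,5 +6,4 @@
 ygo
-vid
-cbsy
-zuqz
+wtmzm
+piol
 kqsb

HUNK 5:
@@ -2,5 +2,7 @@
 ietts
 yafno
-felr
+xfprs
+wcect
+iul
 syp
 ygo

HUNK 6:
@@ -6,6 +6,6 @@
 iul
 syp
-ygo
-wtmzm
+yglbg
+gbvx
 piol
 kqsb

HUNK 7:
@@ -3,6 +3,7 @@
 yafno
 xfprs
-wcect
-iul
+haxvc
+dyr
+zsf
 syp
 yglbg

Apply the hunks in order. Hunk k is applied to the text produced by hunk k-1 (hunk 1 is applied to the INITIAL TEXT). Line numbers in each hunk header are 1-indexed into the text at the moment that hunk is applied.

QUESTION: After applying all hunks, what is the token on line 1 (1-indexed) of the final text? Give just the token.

Answer: yxjw

Derivation:
Hunk 1: at line 1 remove [gjgq,byl] add [yafno,yid,djg] -> 8 lines: yxjw ietts yafno yid djg cbsy zuqz kqsb
Hunk 2: at line 3 remove [yid,djg] add [felr,mkcum,kfl] -> 9 lines: yxjw ietts yafno felr mkcum kfl cbsy zuqz kqsb
Hunk 3: at line 3 remove [mkcum,kfl] add [syp,ygo,vid] -> 10 lines: yxjw ietts yafno felr syp ygo vid cbsy zuqz kqsb
Hunk 4: at line 6 remove [vid,cbsy,zuqz] add [wtmzm,piol] -> 9 lines: yxjw ietts yafno felr syp ygo wtmzm piol kqsb
Hunk 5: at line 2 remove [felr] add [xfprs,wcect,iul] -> 11 lines: yxjw ietts yafno xfprs wcect iul syp ygo wtmzm piol kqsb
Hunk 6: at line 6 remove [ygo,wtmzm] add [yglbg,gbvx] -> 11 lines: yxjw ietts yafno xfprs wcect iul syp yglbg gbvx piol kqsb
Hunk 7: at line 3 remove [wcect,iul] add [haxvc,dyr,zsf] -> 12 lines: yxjw ietts yafno xfprs haxvc dyr zsf syp yglbg gbvx piol kqsb
Final line 1: yxjw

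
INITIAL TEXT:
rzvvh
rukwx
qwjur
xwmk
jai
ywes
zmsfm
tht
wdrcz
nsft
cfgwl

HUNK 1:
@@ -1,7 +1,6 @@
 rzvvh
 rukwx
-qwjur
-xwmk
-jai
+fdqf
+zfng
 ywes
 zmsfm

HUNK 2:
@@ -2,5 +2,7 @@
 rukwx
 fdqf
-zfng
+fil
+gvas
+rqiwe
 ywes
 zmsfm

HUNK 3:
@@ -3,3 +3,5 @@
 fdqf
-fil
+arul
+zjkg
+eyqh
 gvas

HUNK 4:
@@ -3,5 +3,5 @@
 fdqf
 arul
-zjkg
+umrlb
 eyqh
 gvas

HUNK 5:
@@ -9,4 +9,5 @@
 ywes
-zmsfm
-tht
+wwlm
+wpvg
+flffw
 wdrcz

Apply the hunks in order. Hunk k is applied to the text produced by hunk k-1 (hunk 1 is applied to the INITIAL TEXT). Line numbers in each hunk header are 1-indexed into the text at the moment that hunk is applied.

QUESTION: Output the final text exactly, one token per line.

Answer: rzvvh
rukwx
fdqf
arul
umrlb
eyqh
gvas
rqiwe
ywes
wwlm
wpvg
flffw
wdrcz
nsft
cfgwl

Derivation:
Hunk 1: at line 1 remove [qwjur,xwmk,jai] add [fdqf,zfng] -> 10 lines: rzvvh rukwx fdqf zfng ywes zmsfm tht wdrcz nsft cfgwl
Hunk 2: at line 2 remove [zfng] add [fil,gvas,rqiwe] -> 12 lines: rzvvh rukwx fdqf fil gvas rqiwe ywes zmsfm tht wdrcz nsft cfgwl
Hunk 3: at line 3 remove [fil] add [arul,zjkg,eyqh] -> 14 lines: rzvvh rukwx fdqf arul zjkg eyqh gvas rqiwe ywes zmsfm tht wdrcz nsft cfgwl
Hunk 4: at line 3 remove [zjkg] add [umrlb] -> 14 lines: rzvvh rukwx fdqf arul umrlb eyqh gvas rqiwe ywes zmsfm tht wdrcz nsft cfgwl
Hunk 5: at line 9 remove [zmsfm,tht] add [wwlm,wpvg,flffw] -> 15 lines: rzvvh rukwx fdqf arul umrlb eyqh gvas rqiwe ywes wwlm wpvg flffw wdrcz nsft cfgwl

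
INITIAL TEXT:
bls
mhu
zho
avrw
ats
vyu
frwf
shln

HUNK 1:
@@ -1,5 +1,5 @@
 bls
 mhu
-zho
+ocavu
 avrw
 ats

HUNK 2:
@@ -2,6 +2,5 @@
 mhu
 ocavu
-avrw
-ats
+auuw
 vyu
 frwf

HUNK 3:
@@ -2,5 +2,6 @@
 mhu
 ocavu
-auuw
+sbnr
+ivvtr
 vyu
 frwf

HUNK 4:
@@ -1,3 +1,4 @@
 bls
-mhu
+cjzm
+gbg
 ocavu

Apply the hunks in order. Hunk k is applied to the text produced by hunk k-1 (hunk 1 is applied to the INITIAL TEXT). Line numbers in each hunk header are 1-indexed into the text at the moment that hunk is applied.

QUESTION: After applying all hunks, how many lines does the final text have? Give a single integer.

Answer: 9

Derivation:
Hunk 1: at line 1 remove [zho] add [ocavu] -> 8 lines: bls mhu ocavu avrw ats vyu frwf shln
Hunk 2: at line 2 remove [avrw,ats] add [auuw] -> 7 lines: bls mhu ocavu auuw vyu frwf shln
Hunk 3: at line 2 remove [auuw] add [sbnr,ivvtr] -> 8 lines: bls mhu ocavu sbnr ivvtr vyu frwf shln
Hunk 4: at line 1 remove [mhu] add [cjzm,gbg] -> 9 lines: bls cjzm gbg ocavu sbnr ivvtr vyu frwf shln
Final line count: 9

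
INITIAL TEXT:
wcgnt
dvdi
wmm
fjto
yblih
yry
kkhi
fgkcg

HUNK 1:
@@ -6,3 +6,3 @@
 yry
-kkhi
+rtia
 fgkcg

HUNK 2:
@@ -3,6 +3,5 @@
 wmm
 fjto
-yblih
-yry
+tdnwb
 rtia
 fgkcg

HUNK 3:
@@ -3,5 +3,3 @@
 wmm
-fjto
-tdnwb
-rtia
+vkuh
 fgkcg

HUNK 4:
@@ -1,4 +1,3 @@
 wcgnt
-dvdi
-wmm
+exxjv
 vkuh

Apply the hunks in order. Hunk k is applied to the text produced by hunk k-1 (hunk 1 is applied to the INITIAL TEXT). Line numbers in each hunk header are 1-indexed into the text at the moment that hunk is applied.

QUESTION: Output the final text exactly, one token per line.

Hunk 1: at line 6 remove [kkhi] add [rtia] -> 8 lines: wcgnt dvdi wmm fjto yblih yry rtia fgkcg
Hunk 2: at line 3 remove [yblih,yry] add [tdnwb] -> 7 lines: wcgnt dvdi wmm fjto tdnwb rtia fgkcg
Hunk 3: at line 3 remove [fjto,tdnwb,rtia] add [vkuh] -> 5 lines: wcgnt dvdi wmm vkuh fgkcg
Hunk 4: at line 1 remove [dvdi,wmm] add [exxjv] -> 4 lines: wcgnt exxjv vkuh fgkcg

Answer: wcgnt
exxjv
vkuh
fgkcg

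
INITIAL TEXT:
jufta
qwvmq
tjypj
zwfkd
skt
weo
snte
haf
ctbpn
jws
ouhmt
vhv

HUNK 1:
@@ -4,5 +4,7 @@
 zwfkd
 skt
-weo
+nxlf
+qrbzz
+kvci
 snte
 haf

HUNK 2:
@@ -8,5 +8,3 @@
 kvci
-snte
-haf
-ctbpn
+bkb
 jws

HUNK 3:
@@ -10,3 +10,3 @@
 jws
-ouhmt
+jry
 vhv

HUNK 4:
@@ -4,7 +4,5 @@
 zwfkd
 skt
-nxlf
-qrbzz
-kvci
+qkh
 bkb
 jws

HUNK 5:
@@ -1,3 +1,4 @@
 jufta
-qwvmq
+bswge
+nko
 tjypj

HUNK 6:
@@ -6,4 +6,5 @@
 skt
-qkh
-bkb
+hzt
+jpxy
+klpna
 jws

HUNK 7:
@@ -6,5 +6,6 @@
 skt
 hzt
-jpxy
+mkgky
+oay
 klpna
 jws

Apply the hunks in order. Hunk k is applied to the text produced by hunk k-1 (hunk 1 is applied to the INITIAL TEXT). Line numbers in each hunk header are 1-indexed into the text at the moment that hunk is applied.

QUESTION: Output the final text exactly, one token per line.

Answer: jufta
bswge
nko
tjypj
zwfkd
skt
hzt
mkgky
oay
klpna
jws
jry
vhv

Derivation:
Hunk 1: at line 4 remove [weo] add [nxlf,qrbzz,kvci] -> 14 lines: jufta qwvmq tjypj zwfkd skt nxlf qrbzz kvci snte haf ctbpn jws ouhmt vhv
Hunk 2: at line 8 remove [snte,haf,ctbpn] add [bkb] -> 12 lines: jufta qwvmq tjypj zwfkd skt nxlf qrbzz kvci bkb jws ouhmt vhv
Hunk 3: at line 10 remove [ouhmt] add [jry] -> 12 lines: jufta qwvmq tjypj zwfkd skt nxlf qrbzz kvci bkb jws jry vhv
Hunk 4: at line 4 remove [nxlf,qrbzz,kvci] add [qkh] -> 10 lines: jufta qwvmq tjypj zwfkd skt qkh bkb jws jry vhv
Hunk 5: at line 1 remove [qwvmq] add [bswge,nko] -> 11 lines: jufta bswge nko tjypj zwfkd skt qkh bkb jws jry vhv
Hunk 6: at line 6 remove [qkh,bkb] add [hzt,jpxy,klpna] -> 12 lines: jufta bswge nko tjypj zwfkd skt hzt jpxy klpna jws jry vhv
Hunk 7: at line 6 remove [jpxy] add [mkgky,oay] -> 13 lines: jufta bswge nko tjypj zwfkd skt hzt mkgky oay klpna jws jry vhv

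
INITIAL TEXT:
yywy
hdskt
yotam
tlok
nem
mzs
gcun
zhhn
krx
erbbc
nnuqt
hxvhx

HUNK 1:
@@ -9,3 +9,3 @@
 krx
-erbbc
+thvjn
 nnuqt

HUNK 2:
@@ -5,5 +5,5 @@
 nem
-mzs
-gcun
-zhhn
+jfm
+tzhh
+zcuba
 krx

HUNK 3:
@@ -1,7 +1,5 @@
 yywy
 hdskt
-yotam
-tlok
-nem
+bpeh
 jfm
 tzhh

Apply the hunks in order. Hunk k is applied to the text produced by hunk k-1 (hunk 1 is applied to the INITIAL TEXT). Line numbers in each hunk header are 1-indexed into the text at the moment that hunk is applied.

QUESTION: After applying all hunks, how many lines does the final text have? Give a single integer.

Hunk 1: at line 9 remove [erbbc] add [thvjn] -> 12 lines: yywy hdskt yotam tlok nem mzs gcun zhhn krx thvjn nnuqt hxvhx
Hunk 2: at line 5 remove [mzs,gcun,zhhn] add [jfm,tzhh,zcuba] -> 12 lines: yywy hdskt yotam tlok nem jfm tzhh zcuba krx thvjn nnuqt hxvhx
Hunk 3: at line 1 remove [yotam,tlok,nem] add [bpeh] -> 10 lines: yywy hdskt bpeh jfm tzhh zcuba krx thvjn nnuqt hxvhx
Final line count: 10

Answer: 10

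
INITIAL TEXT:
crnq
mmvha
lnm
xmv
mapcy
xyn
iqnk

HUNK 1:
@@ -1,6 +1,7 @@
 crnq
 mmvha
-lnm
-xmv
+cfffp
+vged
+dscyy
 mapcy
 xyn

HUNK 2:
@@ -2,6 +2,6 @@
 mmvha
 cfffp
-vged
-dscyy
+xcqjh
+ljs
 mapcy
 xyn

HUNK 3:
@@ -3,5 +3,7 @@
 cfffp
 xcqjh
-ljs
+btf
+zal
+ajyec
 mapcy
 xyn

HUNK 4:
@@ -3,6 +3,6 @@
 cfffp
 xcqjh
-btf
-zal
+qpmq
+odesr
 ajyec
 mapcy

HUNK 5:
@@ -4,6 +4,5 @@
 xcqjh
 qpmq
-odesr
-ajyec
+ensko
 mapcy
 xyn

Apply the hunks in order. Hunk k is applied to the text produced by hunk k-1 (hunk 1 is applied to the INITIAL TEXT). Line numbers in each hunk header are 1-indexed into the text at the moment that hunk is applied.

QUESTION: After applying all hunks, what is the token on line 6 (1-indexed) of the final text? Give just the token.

Answer: ensko

Derivation:
Hunk 1: at line 1 remove [lnm,xmv] add [cfffp,vged,dscyy] -> 8 lines: crnq mmvha cfffp vged dscyy mapcy xyn iqnk
Hunk 2: at line 2 remove [vged,dscyy] add [xcqjh,ljs] -> 8 lines: crnq mmvha cfffp xcqjh ljs mapcy xyn iqnk
Hunk 3: at line 3 remove [ljs] add [btf,zal,ajyec] -> 10 lines: crnq mmvha cfffp xcqjh btf zal ajyec mapcy xyn iqnk
Hunk 4: at line 3 remove [btf,zal] add [qpmq,odesr] -> 10 lines: crnq mmvha cfffp xcqjh qpmq odesr ajyec mapcy xyn iqnk
Hunk 5: at line 4 remove [odesr,ajyec] add [ensko] -> 9 lines: crnq mmvha cfffp xcqjh qpmq ensko mapcy xyn iqnk
Final line 6: ensko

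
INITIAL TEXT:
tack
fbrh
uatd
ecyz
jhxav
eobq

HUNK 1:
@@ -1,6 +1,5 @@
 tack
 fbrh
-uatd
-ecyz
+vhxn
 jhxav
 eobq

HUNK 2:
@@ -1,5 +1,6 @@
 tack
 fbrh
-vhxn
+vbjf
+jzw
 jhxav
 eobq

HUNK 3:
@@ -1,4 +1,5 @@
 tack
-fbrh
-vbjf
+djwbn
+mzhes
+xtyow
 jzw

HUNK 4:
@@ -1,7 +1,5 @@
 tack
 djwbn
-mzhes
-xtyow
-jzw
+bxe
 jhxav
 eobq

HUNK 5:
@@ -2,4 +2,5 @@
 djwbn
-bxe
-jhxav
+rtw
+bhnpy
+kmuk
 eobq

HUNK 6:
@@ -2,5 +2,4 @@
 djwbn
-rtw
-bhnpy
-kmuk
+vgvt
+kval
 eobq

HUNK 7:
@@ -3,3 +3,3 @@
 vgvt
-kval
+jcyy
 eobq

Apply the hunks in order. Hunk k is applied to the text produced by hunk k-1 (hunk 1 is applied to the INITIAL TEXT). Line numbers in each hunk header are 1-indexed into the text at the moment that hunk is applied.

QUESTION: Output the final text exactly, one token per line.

Hunk 1: at line 1 remove [uatd,ecyz] add [vhxn] -> 5 lines: tack fbrh vhxn jhxav eobq
Hunk 2: at line 1 remove [vhxn] add [vbjf,jzw] -> 6 lines: tack fbrh vbjf jzw jhxav eobq
Hunk 3: at line 1 remove [fbrh,vbjf] add [djwbn,mzhes,xtyow] -> 7 lines: tack djwbn mzhes xtyow jzw jhxav eobq
Hunk 4: at line 1 remove [mzhes,xtyow,jzw] add [bxe] -> 5 lines: tack djwbn bxe jhxav eobq
Hunk 5: at line 2 remove [bxe,jhxav] add [rtw,bhnpy,kmuk] -> 6 lines: tack djwbn rtw bhnpy kmuk eobq
Hunk 6: at line 2 remove [rtw,bhnpy,kmuk] add [vgvt,kval] -> 5 lines: tack djwbn vgvt kval eobq
Hunk 7: at line 3 remove [kval] add [jcyy] -> 5 lines: tack djwbn vgvt jcyy eobq

Answer: tack
djwbn
vgvt
jcyy
eobq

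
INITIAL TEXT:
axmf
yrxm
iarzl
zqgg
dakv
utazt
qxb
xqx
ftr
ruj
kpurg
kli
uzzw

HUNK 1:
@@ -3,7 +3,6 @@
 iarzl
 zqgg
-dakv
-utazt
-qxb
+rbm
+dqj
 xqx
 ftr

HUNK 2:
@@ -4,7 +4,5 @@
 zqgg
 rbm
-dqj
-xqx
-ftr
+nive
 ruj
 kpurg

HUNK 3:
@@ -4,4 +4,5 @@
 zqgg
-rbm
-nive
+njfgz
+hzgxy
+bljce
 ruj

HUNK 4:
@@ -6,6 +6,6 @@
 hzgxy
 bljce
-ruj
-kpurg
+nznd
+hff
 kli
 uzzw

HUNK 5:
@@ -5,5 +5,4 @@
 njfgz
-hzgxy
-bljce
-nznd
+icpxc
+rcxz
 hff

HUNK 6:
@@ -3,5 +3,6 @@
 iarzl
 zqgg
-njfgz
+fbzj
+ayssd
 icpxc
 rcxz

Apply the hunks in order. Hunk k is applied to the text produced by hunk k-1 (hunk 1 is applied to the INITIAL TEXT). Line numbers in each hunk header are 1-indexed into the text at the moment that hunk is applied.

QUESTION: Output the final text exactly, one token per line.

Hunk 1: at line 3 remove [dakv,utazt,qxb] add [rbm,dqj] -> 12 lines: axmf yrxm iarzl zqgg rbm dqj xqx ftr ruj kpurg kli uzzw
Hunk 2: at line 4 remove [dqj,xqx,ftr] add [nive] -> 10 lines: axmf yrxm iarzl zqgg rbm nive ruj kpurg kli uzzw
Hunk 3: at line 4 remove [rbm,nive] add [njfgz,hzgxy,bljce] -> 11 lines: axmf yrxm iarzl zqgg njfgz hzgxy bljce ruj kpurg kli uzzw
Hunk 4: at line 6 remove [ruj,kpurg] add [nznd,hff] -> 11 lines: axmf yrxm iarzl zqgg njfgz hzgxy bljce nznd hff kli uzzw
Hunk 5: at line 5 remove [hzgxy,bljce,nznd] add [icpxc,rcxz] -> 10 lines: axmf yrxm iarzl zqgg njfgz icpxc rcxz hff kli uzzw
Hunk 6: at line 3 remove [njfgz] add [fbzj,ayssd] -> 11 lines: axmf yrxm iarzl zqgg fbzj ayssd icpxc rcxz hff kli uzzw

Answer: axmf
yrxm
iarzl
zqgg
fbzj
ayssd
icpxc
rcxz
hff
kli
uzzw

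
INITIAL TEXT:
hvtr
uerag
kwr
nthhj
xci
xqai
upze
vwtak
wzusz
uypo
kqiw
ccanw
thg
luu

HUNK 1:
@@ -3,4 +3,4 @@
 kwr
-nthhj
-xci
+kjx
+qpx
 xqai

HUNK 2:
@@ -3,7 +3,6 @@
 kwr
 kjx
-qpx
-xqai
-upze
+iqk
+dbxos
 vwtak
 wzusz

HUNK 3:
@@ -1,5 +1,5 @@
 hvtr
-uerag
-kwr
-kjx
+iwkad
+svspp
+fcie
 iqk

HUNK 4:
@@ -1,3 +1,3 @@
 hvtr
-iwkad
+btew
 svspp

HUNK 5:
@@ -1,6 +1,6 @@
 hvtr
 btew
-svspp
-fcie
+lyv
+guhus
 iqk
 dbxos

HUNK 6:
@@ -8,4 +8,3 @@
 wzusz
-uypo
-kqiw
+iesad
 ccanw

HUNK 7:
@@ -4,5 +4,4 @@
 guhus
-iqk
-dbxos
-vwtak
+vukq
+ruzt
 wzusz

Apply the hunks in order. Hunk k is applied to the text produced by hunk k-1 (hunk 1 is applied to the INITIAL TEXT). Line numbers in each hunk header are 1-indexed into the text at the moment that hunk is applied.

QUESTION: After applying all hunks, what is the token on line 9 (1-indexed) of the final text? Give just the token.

Hunk 1: at line 3 remove [nthhj,xci] add [kjx,qpx] -> 14 lines: hvtr uerag kwr kjx qpx xqai upze vwtak wzusz uypo kqiw ccanw thg luu
Hunk 2: at line 3 remove [qpx,xqai,upze] add [iqk,dbxos] -> 13 lines: hvtr uerag kwr kjx iqk dbxos vwtak wzusz uypo kqiw ccanw thg luu
Hunk 3: at line 1 remove [uerag,kwr,kjx] add [iwkad,svspp,fcie] -> 13 lines: hvtr iwkad svspp fcie iqk dbxos vwtak wzusz uypo kqiw ccanw thg luu
Hunk 4: at line 1 remove [iwkad] add [btew] -> 13 lines: hvtr btew svspp fcie iqk dbxos vwtak wzusz uypo kqiw ccanw thg luu
Hunk 5: at line 1 remove [svspp,fcie] add [lyv,guhus] -> 13 lines: hvtr btew lyv guhus iqk dbxos vwtak wzusz uypo kqiw ccanw thg luu
Hunk 6: at line 8 remove [uypo,kqiw] add [iesad] -> 12 lines: hvtr btew lyv guhus iqk dbxos vwtak wzusz iesad ccanw thg luu
Hunk 7: at line 4 remove [iqk,dbxos,vwtak] add [vukq,ruzt] -> 11 lines: hvtr btew lyv guhus vukq ruzt wzusz iesad ccanw thg luu
Final line 9: ccanw

Answer: ccanw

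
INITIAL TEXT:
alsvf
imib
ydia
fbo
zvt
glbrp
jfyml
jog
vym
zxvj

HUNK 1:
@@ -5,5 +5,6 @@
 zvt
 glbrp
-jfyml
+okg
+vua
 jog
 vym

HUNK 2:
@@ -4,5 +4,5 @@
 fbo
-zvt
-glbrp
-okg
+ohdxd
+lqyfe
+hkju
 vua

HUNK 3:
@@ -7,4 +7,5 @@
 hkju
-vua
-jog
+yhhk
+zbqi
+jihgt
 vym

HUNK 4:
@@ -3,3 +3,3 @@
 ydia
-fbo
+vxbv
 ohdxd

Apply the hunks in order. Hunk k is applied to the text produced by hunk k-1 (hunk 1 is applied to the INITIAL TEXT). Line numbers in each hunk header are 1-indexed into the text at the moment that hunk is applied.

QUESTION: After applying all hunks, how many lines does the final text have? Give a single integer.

Answer: 12

Derivation:
Hunk 1: at line 5 remove [jfyml] add [okg,vua] -> 11 lines: alsvf imib ydia fbo zvt glbrp okg vua jog vym zxvj
Hunk 2: at line 4 remove [zvt,glbrp,okg] add [ohdxd,lqyfe,hkju] -> 11 lines: alsvf imib ydia fbo ohdxd lqyfe hkju vua jog vym zxvj
Hunk 3: at line 7 remove [vua,jog] add [yhhk,zbqi,jihgt] -> 12 lines: alsvf imib ydia fbo ohdxd lqyfe hkju yhhk zbqi jihgt vym zxvj
Hunk 4: at line 3 remove [fbo] add [vxbv] -> 12 lines: alsvf imib ydia vxbv ohdxd lqyfe hkju yhhk zbqi jihgt vym zxvj
Final line count: 12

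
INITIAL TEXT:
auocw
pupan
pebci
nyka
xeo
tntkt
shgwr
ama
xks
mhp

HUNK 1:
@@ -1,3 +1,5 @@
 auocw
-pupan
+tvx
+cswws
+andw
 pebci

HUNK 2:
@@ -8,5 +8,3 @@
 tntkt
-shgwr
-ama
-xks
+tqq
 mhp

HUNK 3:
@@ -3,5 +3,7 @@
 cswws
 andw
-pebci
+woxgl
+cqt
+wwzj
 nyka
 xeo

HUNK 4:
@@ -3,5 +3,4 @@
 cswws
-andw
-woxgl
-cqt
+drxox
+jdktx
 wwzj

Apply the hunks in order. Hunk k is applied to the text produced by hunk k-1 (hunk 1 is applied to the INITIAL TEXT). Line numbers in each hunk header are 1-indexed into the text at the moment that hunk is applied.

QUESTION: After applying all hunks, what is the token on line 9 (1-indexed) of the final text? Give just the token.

Hunk 1: at line 1 remove [pupan] add [tvx,cswws,andw] -> 12 lines: auocw tvx cswws andw pebci nyka xeo tntkt shgwr ama xks mhp
Hunk 2: at line 8 remove [shgwr,ama,xks] add [tqq] -> 10 lines: auocw tvx cswws andw pebci nyka xeo tntkt tqq mhp
Hunk 3: at line 3 remove [pebci] add [woxgl,cqt,wwzj] -> 12 lines: auocw tvx cswws andw woxgl cqt wwzj nyka xeo tntkt tqq mhp
Hunk 4: at line 3 remove [andw,woxgl,cqt] add [drxox,jdktx] -> 11 lines: auocw tvx cswws drxox jdktx wwzj nyka xeo tntkt tqq mhp
Final line 9: tntkt

Answer: tntkt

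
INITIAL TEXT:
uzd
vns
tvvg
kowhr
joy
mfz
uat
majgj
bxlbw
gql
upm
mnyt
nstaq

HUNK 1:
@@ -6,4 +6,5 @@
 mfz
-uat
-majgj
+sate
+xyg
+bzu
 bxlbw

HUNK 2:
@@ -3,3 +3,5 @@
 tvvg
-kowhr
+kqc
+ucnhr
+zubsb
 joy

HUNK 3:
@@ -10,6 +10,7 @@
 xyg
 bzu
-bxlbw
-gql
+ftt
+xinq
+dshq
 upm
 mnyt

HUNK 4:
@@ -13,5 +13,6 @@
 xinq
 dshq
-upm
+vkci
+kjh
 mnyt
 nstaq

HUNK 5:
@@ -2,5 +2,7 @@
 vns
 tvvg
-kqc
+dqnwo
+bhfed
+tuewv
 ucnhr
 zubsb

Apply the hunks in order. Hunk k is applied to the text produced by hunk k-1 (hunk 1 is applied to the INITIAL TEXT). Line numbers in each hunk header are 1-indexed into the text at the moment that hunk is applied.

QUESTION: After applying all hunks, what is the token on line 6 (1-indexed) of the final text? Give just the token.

Hunk 1: at line 6 remove [uat,majgj] add [sate,xyg,bzu] -> 14 lines: uzd vns tvvg kowhr joy mfz sate xyg bzu bxlbw gql upm mnyt nstaq
Hunk 2: at line 3 remove [kowhr] add [kqc,ucnhr,zubsb] -> 16 lines: uzd vns tvvg kqc ucnhr zubsb joy mfz sate xyg bzu bxlbw gql upm mnyt nstaq
Hunk 3: at line 10 remove [bxlbw,gql] add [ftt,xinq,dshq] -> 17 lines: uzd vns tvvg kqc ucnhr zubsb joy mfz sate xyg bzu ftt xinq dshq upm mnyt nstaq
Hunk 4: at line 13 remove [upm] add [vkci,kjh] -> 18 lines: uzd vns tvvg kqc ucnhr zubsb joy mfz sate xyg bzu ftt xinq dshq vkci kjh mnyt nstaq
Hunk 5: at line 2 remove [kqc] add [dqnwo,bhfed,tuewv] -> 20 lines: uzd vns tvvg dqnwo bhfed tuewv ucnhr zubsb joy mfz sate xyg bzu ftt xinq dshq vkci kjh mnyt nstaq
Final line 6: tuewv

Answer: tuewv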